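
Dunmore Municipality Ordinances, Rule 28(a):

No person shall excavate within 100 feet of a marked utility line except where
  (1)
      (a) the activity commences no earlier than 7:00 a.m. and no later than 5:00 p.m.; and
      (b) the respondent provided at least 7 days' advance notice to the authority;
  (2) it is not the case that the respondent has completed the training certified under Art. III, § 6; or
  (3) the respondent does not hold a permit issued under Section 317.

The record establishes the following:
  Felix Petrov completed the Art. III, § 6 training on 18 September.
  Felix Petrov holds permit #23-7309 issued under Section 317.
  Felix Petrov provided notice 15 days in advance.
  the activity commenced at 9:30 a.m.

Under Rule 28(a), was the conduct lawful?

(a) start within hours — satisfied.
(b) ≥7 days' notice — met.
(1) = T AND T = true.
(2) not (training certified) — not satisfied.
(3) not (holds permit) — not met.
So Overall is satisfied (T OR F OR F).

Yes — lawful.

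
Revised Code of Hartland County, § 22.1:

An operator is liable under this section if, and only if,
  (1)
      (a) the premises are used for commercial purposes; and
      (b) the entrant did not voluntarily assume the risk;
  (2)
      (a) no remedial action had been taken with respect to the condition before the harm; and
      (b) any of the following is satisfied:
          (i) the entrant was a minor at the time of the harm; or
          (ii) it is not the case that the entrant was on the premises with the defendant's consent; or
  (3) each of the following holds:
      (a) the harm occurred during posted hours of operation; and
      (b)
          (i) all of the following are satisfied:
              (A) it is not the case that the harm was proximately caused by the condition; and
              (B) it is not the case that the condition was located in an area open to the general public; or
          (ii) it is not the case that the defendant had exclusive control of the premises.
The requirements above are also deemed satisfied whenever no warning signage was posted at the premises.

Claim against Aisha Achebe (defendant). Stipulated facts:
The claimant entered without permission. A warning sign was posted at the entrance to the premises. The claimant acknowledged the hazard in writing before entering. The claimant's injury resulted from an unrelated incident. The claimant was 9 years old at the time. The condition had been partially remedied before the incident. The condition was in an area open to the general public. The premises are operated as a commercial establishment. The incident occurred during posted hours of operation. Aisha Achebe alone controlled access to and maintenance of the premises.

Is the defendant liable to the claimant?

(a) commercial use — satisfied.
(b) no assumed risk — not met.
(1): T AND F → false.
(a) no remedial action — not met.
(i) entrant a minor — met.
(ii) not (consent to enter) — satisfied.
(b): T OR T → true.
(2): F AND T → false.
(a) during posted hours — satisfied.
(A) not (proximate cause) — met.
(B) not (public area) — not satisfied.
(i): T AND F → false.
(ii) not (exclusive control) — fails.
(b): F OR F → false.
(3): T AND F → false.
Overall = F OR F OR F = false.
Exception (no signage posted) — not satisfied.
Result: main false OR exception false → false.

No — not liable.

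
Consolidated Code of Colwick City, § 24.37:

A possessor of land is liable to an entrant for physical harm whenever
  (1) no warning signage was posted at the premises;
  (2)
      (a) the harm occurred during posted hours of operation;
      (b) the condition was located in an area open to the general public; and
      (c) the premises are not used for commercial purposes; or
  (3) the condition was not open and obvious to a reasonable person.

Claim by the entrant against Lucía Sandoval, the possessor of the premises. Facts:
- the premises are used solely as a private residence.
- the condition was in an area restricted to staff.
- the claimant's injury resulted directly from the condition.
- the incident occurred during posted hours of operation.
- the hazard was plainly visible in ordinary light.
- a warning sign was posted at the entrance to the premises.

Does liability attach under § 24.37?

No — not liable.

(1) no signage posted — fails.
(a) during posted hours — holds.
(b) public area — not satisfied.
(c) not (commercial use) — met.
(2) = T AND F AND T = false.
(3) not open/obvious — fails.
Overall: F OR F OR F → false.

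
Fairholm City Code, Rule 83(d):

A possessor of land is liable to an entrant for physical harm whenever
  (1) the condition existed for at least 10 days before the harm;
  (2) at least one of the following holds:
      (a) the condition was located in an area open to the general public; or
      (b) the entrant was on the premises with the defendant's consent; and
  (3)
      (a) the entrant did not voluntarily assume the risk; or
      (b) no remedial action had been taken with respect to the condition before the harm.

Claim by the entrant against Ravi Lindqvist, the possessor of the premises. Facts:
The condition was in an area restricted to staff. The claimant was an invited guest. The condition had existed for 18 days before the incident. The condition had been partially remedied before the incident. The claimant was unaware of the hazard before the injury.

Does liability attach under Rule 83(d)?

(1) condition ≥10 days old — holds.
(a) public area — fails.
(b) consent to enter — satisfied.
So (2) is satisfied (F OR T).
(a) no assumed risk — satisfied.
(b) no remedial action — not satisfied.
So (3) is satisfied (T OR F).
So Overall is satisfied (T AND T AND T).

Yes — liable.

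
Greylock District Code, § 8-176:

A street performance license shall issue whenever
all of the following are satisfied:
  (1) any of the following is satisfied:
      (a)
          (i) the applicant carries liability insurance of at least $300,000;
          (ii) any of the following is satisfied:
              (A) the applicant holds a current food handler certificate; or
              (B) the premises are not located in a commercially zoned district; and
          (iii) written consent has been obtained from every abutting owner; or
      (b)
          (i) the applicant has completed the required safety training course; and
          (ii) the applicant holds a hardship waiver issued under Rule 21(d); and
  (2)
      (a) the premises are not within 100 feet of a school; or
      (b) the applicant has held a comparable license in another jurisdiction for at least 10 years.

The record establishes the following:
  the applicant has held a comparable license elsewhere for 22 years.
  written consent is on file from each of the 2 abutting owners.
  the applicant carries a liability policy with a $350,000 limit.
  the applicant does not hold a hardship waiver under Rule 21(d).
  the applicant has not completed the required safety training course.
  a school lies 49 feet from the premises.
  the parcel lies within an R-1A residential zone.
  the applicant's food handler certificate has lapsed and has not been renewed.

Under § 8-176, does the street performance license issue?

(i) insurance ≥ $300,000 — met.
(A) food handler cert. — not satisfied.
(B) not (commercially zoned) — met.
So (ii) is satisfied (F OR T).
(iii) all abutters consent — holds.
(a): T AND T AND T → true.
(i) safety training — not met.
(ii) hardship waiver — not satisfied.
(b) = F AND F = false.
(1) = T OR F = true.
(a) ≥100 ft from school — fails.
(b) prior license ≥ 10 yr — holds.
So (2) is satisfied (F OR T).
Overall = T AND T = true.

Yes — granted.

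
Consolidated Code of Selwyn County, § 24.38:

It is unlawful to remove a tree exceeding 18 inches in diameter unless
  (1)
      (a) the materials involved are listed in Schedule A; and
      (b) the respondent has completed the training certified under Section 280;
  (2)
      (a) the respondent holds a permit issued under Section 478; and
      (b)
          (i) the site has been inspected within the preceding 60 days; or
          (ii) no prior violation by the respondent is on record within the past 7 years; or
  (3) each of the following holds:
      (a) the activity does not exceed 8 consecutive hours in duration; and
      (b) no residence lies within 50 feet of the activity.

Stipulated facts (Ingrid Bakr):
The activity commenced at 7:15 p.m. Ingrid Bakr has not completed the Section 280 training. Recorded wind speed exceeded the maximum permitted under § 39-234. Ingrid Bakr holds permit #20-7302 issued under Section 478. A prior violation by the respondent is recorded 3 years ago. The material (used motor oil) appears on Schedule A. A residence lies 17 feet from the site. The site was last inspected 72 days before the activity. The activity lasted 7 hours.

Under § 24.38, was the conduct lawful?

(a) Schedule A material — holds.
(b) training certified — not satisfied.
(1): T AND F → false.
(a) holds permit — met.
(i) site inspected — fails.
(ii) no prior violation — not satisfied.
So (b) is not satisfied (F OR F).
(2) = T AND F = false.
(a) ≤ 8 hrs duration — satisfied.
(b) no residence in 50 ft — not satisfied.
(3): T AND F → false.
Overall: F OR F OR F → false.

No — unlawful.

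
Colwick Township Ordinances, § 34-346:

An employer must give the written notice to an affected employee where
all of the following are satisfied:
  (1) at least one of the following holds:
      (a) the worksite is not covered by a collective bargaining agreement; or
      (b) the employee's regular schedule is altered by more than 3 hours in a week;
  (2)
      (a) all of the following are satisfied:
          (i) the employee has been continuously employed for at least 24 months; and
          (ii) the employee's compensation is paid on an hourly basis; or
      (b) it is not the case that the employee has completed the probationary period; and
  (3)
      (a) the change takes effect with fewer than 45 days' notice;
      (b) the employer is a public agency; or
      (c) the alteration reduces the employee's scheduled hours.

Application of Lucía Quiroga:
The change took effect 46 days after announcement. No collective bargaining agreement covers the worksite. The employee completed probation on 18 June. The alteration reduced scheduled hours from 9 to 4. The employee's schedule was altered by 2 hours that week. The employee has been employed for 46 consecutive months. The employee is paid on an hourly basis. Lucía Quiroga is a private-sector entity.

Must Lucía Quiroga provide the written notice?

(a) no CBA — satisfied.
(b) schedule shift > 3h — not met.
(1) = T OR F = true.
(i) tenure ≥ 24 mo. — met.
(ii) hourly-paid — holds.
(a) = T AND T = true.
(b) not (past probation) — not met.
So (2) is satisfied (T OR F).
(a) < 45 days' notice — not met.
(b) public agency — not satisfied.
(c) hours reduced — met.
(3): F OR F OR T → true.
So Overall is satisfied (T AND T AND T).

Yes — required.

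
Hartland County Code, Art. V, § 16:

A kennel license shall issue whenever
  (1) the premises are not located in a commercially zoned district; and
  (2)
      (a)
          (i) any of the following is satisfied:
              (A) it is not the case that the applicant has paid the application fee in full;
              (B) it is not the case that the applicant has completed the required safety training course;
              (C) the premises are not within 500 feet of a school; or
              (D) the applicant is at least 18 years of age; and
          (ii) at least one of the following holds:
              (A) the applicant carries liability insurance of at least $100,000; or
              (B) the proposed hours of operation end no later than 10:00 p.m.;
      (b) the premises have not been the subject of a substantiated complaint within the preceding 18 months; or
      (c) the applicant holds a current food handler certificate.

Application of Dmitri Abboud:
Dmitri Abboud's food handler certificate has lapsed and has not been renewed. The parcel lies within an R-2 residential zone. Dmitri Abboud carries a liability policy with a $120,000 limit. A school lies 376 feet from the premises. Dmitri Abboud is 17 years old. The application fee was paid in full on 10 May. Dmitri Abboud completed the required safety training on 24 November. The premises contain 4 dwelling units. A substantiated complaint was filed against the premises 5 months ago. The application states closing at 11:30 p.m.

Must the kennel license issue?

(1) not (commercially zoned) — satisfied.
(A) not (fee paid) — not met.
(B) not (safety training) — not met.
(C) ≥500 ft from school — fails.
(D) age ≥ 18 — not met.
So (i) is not satisfied (F OR F OR F OR F).
(A) insurance ≥ $100,000 — satisfied.
(B) closes by 10 p.m. — not satisfied.
So (ii) is satisfied (T OR F).
(a): F AND T → false.
(b) no complaint in 18 mo. — fails.
(c) food handler cert. — not met.
(2) = F OR F OR F = false.
Overall: T AND F → false.

No — denied.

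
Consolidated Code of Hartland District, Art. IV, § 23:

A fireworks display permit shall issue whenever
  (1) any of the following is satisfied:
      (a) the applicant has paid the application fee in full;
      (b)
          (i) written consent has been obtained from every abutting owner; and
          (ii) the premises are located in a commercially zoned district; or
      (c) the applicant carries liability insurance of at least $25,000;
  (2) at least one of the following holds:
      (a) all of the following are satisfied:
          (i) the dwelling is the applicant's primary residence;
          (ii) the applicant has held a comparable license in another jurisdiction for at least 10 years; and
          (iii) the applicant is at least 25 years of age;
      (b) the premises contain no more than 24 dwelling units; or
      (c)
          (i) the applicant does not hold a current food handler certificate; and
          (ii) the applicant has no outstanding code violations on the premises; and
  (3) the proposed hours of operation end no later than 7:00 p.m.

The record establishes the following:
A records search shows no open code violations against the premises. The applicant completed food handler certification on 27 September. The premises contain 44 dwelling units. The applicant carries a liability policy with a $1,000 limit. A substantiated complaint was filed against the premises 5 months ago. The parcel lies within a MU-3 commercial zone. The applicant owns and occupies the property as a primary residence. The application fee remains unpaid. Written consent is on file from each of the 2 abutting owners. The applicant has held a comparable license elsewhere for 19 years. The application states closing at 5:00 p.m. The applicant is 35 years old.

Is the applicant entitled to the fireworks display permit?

Yes — granted.

(a) fee paid — not satisfied.
(i) all abutters consent — satisfied.
(ii) commercially zoned — satisfied.
(b): T AND T → true.
(c) insurance ≥ $25,000 — not met.
So (1) is satisfied (F OR T OR F).
(i) primary residence — satisfied.
(ii) prior license ≥ 10 yr — met.
(iii) age ≥ 25 — satisfied.
So (a) is satisfied (T AND T AND T).
(b) ≤ 24 units — not satisfied.
(i) not (food handler cert.) — fails.
(ii) no code violations — met.
(c) = F AND T = false.
(2): T OR F OR F → true.
(3) closes by 7 p.m. — satisfied.
So Overall is satisfied (T AND T AND T).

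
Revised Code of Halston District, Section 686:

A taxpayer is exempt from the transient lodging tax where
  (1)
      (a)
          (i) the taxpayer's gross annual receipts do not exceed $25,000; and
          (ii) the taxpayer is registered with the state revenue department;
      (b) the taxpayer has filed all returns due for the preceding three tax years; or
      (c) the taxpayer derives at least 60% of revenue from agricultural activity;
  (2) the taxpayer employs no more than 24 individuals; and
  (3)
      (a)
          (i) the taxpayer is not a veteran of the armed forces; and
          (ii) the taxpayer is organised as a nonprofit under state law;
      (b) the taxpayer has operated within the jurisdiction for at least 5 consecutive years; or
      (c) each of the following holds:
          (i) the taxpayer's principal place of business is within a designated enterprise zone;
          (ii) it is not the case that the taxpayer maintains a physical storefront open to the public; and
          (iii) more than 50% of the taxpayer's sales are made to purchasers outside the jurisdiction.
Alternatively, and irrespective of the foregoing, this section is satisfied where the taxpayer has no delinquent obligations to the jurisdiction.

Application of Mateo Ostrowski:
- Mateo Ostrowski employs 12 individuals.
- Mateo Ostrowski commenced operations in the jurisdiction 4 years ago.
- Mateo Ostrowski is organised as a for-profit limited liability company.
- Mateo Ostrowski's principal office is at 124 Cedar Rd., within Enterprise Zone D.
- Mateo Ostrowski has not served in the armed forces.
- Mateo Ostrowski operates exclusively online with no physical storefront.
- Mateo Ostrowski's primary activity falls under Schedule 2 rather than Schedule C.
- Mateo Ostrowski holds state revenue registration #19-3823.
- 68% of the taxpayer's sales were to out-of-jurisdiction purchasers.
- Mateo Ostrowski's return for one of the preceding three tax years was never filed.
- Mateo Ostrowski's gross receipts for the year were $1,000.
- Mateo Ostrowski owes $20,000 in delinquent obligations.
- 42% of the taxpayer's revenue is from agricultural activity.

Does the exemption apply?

Yes — exempt.

(i) receipts ≤ $25,000 — holds.
(ii) state-registered — satisfied.
(a) = T AND T = true.
(b) returns current — fails.
(c) ≥60% agricultural — not met.
So (1) is satisfied (T OR F OR F).
(2) ≤ 24 employees — satisfied.
(i) not (veteran) — satisfied.
(ii) nonprofit — not met.
(a) = T AND F = false.
(b) ≥ 5 yrs in jurisdiction — not met.
(i) in enterprise zone — holds.
(ii) not (has storefront) — holds.
(iii) >50% out-of-jur. sales — satisfied.
(c) = T AND T AND T = true.
(3): F OR F OR T → true.
Overall = T AND T AND T = true.
Exception (no delinquency) — not satisfied.
Result: main true OR exception false → true.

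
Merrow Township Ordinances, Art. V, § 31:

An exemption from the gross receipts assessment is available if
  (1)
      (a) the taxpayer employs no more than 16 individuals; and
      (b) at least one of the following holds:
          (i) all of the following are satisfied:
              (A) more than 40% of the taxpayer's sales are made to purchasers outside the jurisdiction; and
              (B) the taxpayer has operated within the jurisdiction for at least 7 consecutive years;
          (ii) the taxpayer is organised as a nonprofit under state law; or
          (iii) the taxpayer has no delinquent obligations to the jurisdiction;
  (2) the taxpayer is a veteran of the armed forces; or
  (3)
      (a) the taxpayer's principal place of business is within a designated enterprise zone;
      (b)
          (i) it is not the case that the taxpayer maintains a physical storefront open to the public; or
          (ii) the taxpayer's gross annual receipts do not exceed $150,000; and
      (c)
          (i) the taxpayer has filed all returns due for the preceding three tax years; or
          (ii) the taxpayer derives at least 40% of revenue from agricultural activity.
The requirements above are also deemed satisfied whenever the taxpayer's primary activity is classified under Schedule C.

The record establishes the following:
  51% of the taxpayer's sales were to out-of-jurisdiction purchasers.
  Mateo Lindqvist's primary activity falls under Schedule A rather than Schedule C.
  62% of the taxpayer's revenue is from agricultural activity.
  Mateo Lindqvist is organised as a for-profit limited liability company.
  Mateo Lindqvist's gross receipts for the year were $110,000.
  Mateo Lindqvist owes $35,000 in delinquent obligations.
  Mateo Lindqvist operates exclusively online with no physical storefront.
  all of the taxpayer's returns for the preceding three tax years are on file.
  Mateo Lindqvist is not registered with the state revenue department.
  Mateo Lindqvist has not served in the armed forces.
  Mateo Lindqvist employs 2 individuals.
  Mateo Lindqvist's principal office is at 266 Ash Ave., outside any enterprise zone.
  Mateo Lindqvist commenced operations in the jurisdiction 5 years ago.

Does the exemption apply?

(a) ≤ 16 employees — met.
(A) >40% out-of-jur. sales — holds.
(B) ≥ 7 yrs in jurisdiction — not satisfied.
So (i) is not satisfied (T AND F).
(ii) nonprofit — fails.
(iii) no delinquency — not satisfied.
(b): F OR F OR F → false.
So (1) is not satisfied (T AND F).
(2) veteran — not met.
(a) in enterprise zone — not satisfied.
(i) not (has storefront) — holds.
(ii) receipts ≤ $150,000 — holds.
(b): T OR T → true.
(i) returns current — met.
(ii) ≥40% agricultural — satisfied.
(c) = T OR T = true.
So (3) is not satisfied (F AND T AND T).
Overall: F OR F OR F → false.
Exception (Schedule C activity) — not satisfied.
Result: main false OR exception false → false.

No — not exempt.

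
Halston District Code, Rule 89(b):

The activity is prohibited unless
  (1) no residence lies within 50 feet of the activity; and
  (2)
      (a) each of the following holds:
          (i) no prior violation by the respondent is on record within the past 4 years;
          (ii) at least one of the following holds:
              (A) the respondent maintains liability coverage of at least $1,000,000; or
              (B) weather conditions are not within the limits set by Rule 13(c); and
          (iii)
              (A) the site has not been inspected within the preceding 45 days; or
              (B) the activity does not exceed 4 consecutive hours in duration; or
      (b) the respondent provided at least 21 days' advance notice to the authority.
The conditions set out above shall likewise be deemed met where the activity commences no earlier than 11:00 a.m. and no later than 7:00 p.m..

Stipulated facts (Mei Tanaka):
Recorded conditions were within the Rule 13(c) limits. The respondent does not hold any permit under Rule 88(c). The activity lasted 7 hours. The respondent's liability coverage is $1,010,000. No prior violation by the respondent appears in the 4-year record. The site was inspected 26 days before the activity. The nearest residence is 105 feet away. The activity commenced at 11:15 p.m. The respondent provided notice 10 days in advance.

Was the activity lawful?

(1) no residence in 50 ft — holds.
(i) no prior violation — holds.
(A) coverage ≥ $1,000,000 — satisfied.
(B) not (weather ok) — not met.
(ii) = T OR F = true.
(A) not (site inspected) — not met.
(B) ≤ 4 hrs duration — fails.
So (iii) is not satisfied (F OR F).
(a): T AND T AND F → false.
(b) ≥21 days' notice — not satisfied.
So (2) is not satisfied (F OR F).
Overall: T AND F → false.
Exception (start within hours) — not satisfied.
Result: main false OR exception false → false.

No — unlawful.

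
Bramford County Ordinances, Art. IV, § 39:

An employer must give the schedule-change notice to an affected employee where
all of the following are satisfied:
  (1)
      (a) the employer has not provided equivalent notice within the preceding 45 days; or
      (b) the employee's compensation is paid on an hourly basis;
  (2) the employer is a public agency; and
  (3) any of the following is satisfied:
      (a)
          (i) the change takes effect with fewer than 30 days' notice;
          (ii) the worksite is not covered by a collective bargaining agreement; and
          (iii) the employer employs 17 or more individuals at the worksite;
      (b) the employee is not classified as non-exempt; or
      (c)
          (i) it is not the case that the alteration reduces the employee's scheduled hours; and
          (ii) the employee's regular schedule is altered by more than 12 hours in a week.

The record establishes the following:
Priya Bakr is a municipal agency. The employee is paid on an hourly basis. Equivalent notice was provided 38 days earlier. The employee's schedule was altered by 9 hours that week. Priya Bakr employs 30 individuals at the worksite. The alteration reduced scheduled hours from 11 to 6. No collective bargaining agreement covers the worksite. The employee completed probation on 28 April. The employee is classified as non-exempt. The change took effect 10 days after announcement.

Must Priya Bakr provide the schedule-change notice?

(a) no recent notice — not met.
(b) hourly-paid — satisfied.
(1): F OR T → true.
(2) public agency — satisfied.
(i) < 30 days' notice — holds.
(ii) no CBA — holds.
(iii) ≥ 17 at site — satisfied.
(a): T AND T AND T → true.
(b) not (non-exempt) — not met.
(i) not (hours reduced) — not met.
(ii) schedule shift > 12h — not met.
(c) = F AND F = false.
So (3) is satisfied (T OR F OR F).
So Overall is satisfied (T AND T AND T).

Yes — required.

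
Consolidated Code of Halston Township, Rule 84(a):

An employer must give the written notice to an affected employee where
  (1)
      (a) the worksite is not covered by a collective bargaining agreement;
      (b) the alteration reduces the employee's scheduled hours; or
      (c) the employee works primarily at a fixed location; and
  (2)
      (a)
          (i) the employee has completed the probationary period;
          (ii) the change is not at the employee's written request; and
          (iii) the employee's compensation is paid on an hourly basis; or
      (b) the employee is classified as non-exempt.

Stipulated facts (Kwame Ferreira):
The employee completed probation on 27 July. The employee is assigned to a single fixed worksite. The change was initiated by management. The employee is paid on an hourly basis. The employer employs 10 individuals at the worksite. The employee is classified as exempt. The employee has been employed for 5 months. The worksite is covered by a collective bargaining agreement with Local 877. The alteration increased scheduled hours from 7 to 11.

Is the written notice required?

(a) no CBA — not satisfied.
(b) hours reduced — not met.
(c) fixed location — satisfied.
(1) = F OR F OR T = true.
(i) past probation — satisfied.
(ii) not employee-requested — satisfied.
(iii) hourly-paid — satisfied.
(a) = T AND T AND T = true.
(b) non-exempt — fails.
(2) = T OR F = true.
Overall = T AND T = true.

Yes — required.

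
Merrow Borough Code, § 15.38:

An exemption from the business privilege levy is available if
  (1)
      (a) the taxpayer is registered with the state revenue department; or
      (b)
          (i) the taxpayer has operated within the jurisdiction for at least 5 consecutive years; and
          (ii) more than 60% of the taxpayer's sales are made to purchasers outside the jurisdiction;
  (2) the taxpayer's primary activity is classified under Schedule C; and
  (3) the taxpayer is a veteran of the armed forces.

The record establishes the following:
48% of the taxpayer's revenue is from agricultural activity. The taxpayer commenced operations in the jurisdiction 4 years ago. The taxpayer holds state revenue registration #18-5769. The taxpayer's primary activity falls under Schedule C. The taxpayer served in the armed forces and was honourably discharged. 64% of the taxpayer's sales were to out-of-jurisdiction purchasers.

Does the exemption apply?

(a) state-registered — holds.
(i) ≥ 5 yrs in jurisdiction — not satisfied.
(ii) >60% out-of-jur. sales — satisfied.
(b) = F AND T = false.
(1) = T OR F = true.
(2) Schedule C activity — satisfied.
(3) veteran — holds.
So Overall is satisfied (T AND T AND T).

Yes — exempt.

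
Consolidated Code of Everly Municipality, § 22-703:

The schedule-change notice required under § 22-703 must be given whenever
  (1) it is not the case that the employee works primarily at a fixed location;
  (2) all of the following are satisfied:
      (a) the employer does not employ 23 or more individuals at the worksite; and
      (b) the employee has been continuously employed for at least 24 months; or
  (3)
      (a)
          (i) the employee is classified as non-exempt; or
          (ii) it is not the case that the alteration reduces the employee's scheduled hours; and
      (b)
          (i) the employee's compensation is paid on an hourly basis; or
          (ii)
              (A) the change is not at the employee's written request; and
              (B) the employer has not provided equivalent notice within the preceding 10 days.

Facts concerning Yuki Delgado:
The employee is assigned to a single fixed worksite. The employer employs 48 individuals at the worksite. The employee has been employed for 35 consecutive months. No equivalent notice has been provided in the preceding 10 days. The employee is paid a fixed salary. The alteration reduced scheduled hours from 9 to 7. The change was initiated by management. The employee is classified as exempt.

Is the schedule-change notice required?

No — not required.

(1) not (fixed location) — fails.
(a) not (≥ 23 at site) — not satisfied.
(b) tenure ≥ 24 mo. — met.
(2) = F AND T = false.
(i) non-exempt — not satisfied.
(ii) not (hours reduced) — fails.
(a) = F OR F = false.
(i) hourly-paid — not met.
(A) not employee-requested — met.
(B) no recent notice — satisfied.
(ii) = T AND T = true.
(b) = F OR T = true.
(3) = F AND T = false.
So Overall is not satisfied (F OR F OR F).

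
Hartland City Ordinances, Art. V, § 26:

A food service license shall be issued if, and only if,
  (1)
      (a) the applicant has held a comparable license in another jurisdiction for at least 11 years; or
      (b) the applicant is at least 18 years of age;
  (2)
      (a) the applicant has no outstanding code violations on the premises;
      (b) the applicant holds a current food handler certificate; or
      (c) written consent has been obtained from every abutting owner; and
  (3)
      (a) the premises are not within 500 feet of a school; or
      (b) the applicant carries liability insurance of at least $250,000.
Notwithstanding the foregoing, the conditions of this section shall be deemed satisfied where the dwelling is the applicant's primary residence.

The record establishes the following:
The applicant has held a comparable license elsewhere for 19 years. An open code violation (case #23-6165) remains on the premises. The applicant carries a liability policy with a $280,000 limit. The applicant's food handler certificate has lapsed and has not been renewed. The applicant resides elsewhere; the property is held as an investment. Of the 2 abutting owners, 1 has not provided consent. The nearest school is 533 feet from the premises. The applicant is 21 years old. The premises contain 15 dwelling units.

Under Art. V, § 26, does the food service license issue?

(a) prior license ≥ 11 yr — holds.
(b) age ≥ 18 — met.
So (1) is satisfied (T OR T).
(a) no code violations — not satisfied.
(b) food handler cert. — not satisfied.
(c) all abutters consent — not met.
So (2) is not satisfied (F OR F OR F).
(a) ≥500 ft from school — holds.
(b) insurance ≥ $250,000 — holds.
So (3) is satisfied (T OR T).
Overall = T AND F AND T = false.
Exception (primary residence) — not satisfied.
Result: main false OR exception false → false.

No — denied.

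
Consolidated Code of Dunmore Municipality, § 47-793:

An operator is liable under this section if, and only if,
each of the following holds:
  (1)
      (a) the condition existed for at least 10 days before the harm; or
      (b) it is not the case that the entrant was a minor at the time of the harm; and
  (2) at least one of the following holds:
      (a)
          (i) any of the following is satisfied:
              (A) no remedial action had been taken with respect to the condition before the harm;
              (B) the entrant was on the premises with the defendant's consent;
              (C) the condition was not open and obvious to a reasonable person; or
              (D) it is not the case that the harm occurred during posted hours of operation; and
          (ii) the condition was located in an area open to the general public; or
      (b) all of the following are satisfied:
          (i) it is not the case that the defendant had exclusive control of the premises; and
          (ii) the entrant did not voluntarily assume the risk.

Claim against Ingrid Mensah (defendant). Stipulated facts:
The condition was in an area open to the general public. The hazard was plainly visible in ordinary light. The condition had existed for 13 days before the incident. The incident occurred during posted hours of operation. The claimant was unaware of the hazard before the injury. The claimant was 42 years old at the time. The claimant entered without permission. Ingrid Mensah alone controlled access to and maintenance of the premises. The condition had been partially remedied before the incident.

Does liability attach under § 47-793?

(a) condition ≥10 days old — holds.
(b) not (entrant a minor) — satisfied.
So (1) is satisfied (T OR T).
(A) no remedial action — fails.
(B) consent to enter — not satisfied.
(C) not open/obvious — not satisfied.
(D) not (during posted hours) — not met.
So (i) is not satisfied (F OR F OR F OR F).
(ii) public area — holds.
So (a) is not satisfied (F AND T).
(i) not (exclusive control) — not met.
(ii) no assumed risk — satisfied.
(b): F AND T → false.
(2): F OR F → false.
Overall: T AND F → false.

No — not liable.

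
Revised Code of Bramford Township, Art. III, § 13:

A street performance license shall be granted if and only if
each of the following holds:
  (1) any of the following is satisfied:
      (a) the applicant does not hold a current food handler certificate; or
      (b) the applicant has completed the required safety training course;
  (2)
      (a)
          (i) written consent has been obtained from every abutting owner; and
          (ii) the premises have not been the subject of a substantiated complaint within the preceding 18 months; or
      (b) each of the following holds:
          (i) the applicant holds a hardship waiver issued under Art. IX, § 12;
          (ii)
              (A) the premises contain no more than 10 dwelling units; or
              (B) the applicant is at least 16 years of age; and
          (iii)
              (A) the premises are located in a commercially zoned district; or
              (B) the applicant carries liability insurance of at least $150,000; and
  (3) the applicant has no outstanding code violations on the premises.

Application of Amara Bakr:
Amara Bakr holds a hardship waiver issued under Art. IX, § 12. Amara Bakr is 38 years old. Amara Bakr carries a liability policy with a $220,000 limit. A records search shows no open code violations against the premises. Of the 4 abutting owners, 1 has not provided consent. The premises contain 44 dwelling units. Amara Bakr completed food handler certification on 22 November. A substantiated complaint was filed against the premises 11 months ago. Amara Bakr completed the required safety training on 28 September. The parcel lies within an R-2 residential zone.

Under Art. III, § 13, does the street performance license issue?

(a) not (food handler cert.) — not met.
(b) safety training — satisfied.
(1) = F OR T = true.
(i) all abutters consent — not satisfied.
(ii) no complaint in 18 mo. — not met.
So (a) is not satisfied (F AND F).
(i) hardship waiver — satisfied.
(A) ≤ 10 units — fails.
(B) age ≥ 16 — holds.
So (ii) is satisfied (F OR T).
(A) commercially zoned — not met.
(B) insurance ≥ $150,000 — met.
(iii): F OR T → true.
So (b) is satisfied (T AND T AND T).
(2): F OR T → true.
(3) no code violations — satisfied.
So Overall is satisfied (T AND T AND T).

Yes — granted.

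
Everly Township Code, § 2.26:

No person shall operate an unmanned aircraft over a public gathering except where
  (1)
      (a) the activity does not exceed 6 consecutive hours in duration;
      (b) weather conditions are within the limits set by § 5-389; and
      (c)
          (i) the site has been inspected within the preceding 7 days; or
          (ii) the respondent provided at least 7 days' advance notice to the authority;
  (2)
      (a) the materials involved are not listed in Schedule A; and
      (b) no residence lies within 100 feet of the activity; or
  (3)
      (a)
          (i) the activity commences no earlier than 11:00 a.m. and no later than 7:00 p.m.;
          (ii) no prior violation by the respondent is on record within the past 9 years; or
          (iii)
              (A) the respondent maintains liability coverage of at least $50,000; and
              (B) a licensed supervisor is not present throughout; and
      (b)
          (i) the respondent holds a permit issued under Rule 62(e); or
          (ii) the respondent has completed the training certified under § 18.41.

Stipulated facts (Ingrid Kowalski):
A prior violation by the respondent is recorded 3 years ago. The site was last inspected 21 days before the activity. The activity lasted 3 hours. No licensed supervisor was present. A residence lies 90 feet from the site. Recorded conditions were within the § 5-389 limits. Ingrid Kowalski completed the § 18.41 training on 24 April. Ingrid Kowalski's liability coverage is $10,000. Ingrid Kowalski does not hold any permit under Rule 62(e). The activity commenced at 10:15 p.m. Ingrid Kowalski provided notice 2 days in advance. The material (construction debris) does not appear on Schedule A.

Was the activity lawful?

(a) ≤ 6 hrs duration — met.
(b) weather ok — met.
(i) site inspected — fails.
(ii) ≥7 days' notice — not satisfied.
(c): F OR F → false.
So (1) is not satisfied (T AND T AND F).
(a) not (Schedule A material) — met.
(b) no residence in 100 ft — not met.
(2) = T AND F = false.
(i) start within hours — not satisfied.
(ii) no prior violation — fails.
(A) coverage ≥ $50,000 — not satisfied.
(B) not (supervisor present) — satisfied.
So (iii) is not satisfied (F AND T).
So (a) is not satisfied (F OR F OR F).
(i) holds permit — fails.
(ii) training certified — met.
So (b) is satisfied (F OR T).
(3) = F AND T = false.
Overall: F OR F OR F → false.

No — unlawful.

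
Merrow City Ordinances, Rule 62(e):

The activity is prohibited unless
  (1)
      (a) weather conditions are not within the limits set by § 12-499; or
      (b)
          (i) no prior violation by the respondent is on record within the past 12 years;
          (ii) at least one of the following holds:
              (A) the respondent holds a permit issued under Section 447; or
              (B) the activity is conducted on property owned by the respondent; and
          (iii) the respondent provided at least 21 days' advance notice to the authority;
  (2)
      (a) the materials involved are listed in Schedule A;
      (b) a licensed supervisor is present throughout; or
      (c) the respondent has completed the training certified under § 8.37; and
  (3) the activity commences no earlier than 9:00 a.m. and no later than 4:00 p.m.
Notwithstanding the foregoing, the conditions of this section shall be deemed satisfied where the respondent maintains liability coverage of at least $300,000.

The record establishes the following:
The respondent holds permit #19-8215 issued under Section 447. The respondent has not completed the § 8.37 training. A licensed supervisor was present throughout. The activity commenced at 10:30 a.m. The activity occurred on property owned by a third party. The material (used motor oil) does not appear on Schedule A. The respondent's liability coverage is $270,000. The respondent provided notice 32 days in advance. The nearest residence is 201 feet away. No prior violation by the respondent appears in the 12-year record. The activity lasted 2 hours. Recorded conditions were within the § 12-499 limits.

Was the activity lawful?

Yes — lawful.

(a) not (weather ok) — not met.
(i) no prior violation — met.
(A) holds permit — satisfied.
(B) own property — not satisfied.
So (ii) is satisfied (T OR F).
(iii) ≥21 days' notice — satisfied.
So (b) is satisfied (T AND T AND T).
(1) = F OR T = true.
(a) Schedule A material — not satisfied.
(b) supervisor present — holds.
(c) training certified — not satisfied.
(2): F OR T OR F → true.
(3) start within hours — holds.
Overall = T AND T AND T = true.
Exception (coverage ≥ $300,000) — not satisfied.
Result: main true OR exception false → true.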